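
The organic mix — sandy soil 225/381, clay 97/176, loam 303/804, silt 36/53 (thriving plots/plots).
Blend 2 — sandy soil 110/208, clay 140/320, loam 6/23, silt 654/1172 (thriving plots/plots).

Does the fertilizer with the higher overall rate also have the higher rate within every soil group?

Sandy soil: the organic mix 225/381 = 59.1%, Blend 2 110/208 = 52.9% → the organic mix
Clay: the organic mix 97/176 = 55.1%, Blend 2 140/320 = 43.8% → the organic mix
Loam: the organic mix 303/804 = 37.7%, Blend 2 6/23 = 26.1% → the organic mix
Silt: the organic mix 36/53 = 67.9%, Blend 2 654/1172 = 55.8% → the organic mix
Overall: the organic mix 661/1414 = 46.7%, Blend 2 910/1723 = 52.8% → Blend 2
The organic mix wins each soil group but Blend 2 wins overall — the comparison reverses. The organic mix's plots skew toward loam, which has a lower base rate.

No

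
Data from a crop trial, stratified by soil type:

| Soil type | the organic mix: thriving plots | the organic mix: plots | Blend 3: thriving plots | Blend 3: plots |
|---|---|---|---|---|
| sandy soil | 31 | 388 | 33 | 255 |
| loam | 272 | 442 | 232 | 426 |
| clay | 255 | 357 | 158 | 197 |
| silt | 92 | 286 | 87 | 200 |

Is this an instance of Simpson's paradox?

No

Sandy soil: the organic mix 31/388 = 8.0%, Blend 3 33/255 = 12.9% → Blend 3
Loam: the organic mix 272/442 = 61.5%, Blend 3 232/426 = 54.5% → the organic mix
Clay: the organic mix 255/357 = 71.4%, Blend 3 158/197 = 80.2% → Blend 3
Silt: the organic mix 92/286 = 32.2%, Blend 3 87/200 = 43.5% → Blend 3
Overall: the organic mix 650/1473 = 44.1%, Blend 3 510/1078 = 47.3% → Blend 3
Neither sweeps: the organic mix wins 1 of 4 groups, Blend 3 wins 3. Blend 3 wins overall but not every group — no Simpson reversal.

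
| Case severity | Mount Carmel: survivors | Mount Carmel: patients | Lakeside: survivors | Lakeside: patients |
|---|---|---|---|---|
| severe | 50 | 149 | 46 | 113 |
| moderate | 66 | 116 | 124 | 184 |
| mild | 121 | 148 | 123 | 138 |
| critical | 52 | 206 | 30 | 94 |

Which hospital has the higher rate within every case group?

Lakeside

Severe: Mount Carmel 50/149 = 33.6%, Lakeside 46/113 = 40.7% → Lakeside
Moderate: Mount Carmel 66/116 = 56.9%, Lakeside 124/184 = 67.4% → Lakeside
Mild: Mount Carmel 121/148 = 81.8%, Lakeside 123/138 = 89.1% → Lakeside
Critical: Mount Carmel 52/206 = 25.2%, Lakeside 30/94 = 31.9% → Lakeside
Lakeside has the higher rate in all 4 groups.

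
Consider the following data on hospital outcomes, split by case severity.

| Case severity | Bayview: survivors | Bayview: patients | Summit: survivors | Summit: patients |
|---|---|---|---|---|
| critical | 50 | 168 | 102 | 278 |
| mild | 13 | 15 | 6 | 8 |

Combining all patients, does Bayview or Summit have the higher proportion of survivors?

Summit

Critical: Bayview 50/168 = 29.8%, Summit 102/278 = 36.7% → Summit
Mild: Bayview 13/15 = 86.7%, Summit 6/8 = 75.0% → Bayview
Overall: Bayview 63/183 = 34.4%, Summit 108/286 = 37.8% → Summit
(Neither sweeps every case group, but Summit has the higher pooled rate.)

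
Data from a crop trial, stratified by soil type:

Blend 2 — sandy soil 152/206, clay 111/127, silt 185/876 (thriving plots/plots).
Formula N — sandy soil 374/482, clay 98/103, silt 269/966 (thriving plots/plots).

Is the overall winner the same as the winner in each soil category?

Yes

Sandy soil: Blend 2 152/206 = 73.8%, Formula N 374/482 = 77.6% → Formula N
Clay: Blend 2 111/127 = 87.4%, Formula N 98/103 = 95.1% → Formula N
Silt: Blend 2 185/876 = 21.1%, Formula N 269/966 = 27.8% → Formula N
Overall: Blend 2 448/1209 = 37.1%, Formula N 741/1551 = 47.8% → Formula N
Formula N wins overall and in every soil group — no reversal.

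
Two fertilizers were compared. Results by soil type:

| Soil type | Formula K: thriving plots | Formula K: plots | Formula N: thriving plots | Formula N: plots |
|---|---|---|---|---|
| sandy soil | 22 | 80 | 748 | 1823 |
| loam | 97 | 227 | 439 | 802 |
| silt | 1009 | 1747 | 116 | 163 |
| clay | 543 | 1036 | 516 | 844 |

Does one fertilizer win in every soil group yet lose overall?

Sandy soil: Formula K 22/80 = 27.5%, Formula N 748/1823 = 41.0% → Formula N
Loam: Formula K 97/227 = 42.7%, Formula N 439/802 = 54.7% → Formula N
Silt: Formula K 1009/1747 = 57.8%, Formula N 116/163 = 71.2% → Formula N
Clay: Formula K 543/1036 = 52.4%, Formula N 516/844 = 61.1% → Formula N
Overall: Formula K 1671/3090 = 54.1%, Formula N 1819/3632 = 50.1% → Formula K
Formula N wins each soil group but Formula K wins overall — the comparison reverses. Formula N's plots skew toward sandy soil, which has a lower base rate.

Yes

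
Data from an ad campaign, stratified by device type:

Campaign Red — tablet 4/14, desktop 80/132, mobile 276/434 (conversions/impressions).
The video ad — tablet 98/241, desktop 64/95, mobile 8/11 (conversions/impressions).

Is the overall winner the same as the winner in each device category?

No

Tablet: Campaign Red 4/14 = 28.6%, the video ad 98/241 = 40.7% → the video ad
Desktop: Campaign Red 80/132 = 60.6%, the video ad 64/95 = 67.4% → the video ad
Mobile: Campaign Red 276/434 = 63.6%, the video ad 8/11 = 72.7% → the video ad
Overall: Campaign Red 360/580 = 62.1%, the video ad 170/347 = 49.0% → Campaign Red
The video ad wins each device group but Campaign Red wins overall — the comparison reverses. The video ad's impressions skew toward tablet, which has a lower base rate.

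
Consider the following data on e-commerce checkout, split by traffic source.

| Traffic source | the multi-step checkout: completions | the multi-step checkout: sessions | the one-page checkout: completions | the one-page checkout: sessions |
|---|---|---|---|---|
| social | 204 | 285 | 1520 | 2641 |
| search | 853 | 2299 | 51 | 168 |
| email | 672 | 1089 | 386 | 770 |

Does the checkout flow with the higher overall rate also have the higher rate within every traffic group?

Social: the multi-step checkout 204/285 = 71.6%, the one-page checkout 1520/2641 = 57.6% → the multi-step checkout
Search: the multi-step checkout 853/2299 = 37.1%, the one-page checkout 51/168 = 30.4% → the multi-step checkout
Email: the multi-step checkout 672/1089 = 61.7%, the one-page checkout 386/770 = 50.1% → the multi-step checkout
Overall: the multi-step checkout 1729/3673 = 47.1%, the one-page checkout 1957/3579 = 54.7% → the one-page checkout
The multi-step checkout wins each traffic group but the one-page checkout wins overall — the comparison reverses. The multi-step checkout's sessions skew toward search, which has a lower base rate.

No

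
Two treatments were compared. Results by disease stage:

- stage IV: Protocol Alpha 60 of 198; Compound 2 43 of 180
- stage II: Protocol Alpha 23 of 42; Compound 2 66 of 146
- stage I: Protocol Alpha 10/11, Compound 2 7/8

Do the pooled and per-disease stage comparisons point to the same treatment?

Yes

Stage IV: Protocol Alpha 60/198 = 30.3%, Compound 2 43/180 = 23.9% → Protocol Alpha
Stage II: Protocol Alpha 23/42 = 54.8%, Compound 2 66/146 = 45.2% → Protocol Alpha
Stage I: Protocol Alpha 10/11 = 90.9%, Compound 2 7/8 = 87.5% → Protocol Alpha
Overall: Protocol Alpha 93/251 = 37.1%, Compound 2 116/334 = 34.7% → Protocol Alpha
Protocol Alpha wins overall and in every disease group — no reversal.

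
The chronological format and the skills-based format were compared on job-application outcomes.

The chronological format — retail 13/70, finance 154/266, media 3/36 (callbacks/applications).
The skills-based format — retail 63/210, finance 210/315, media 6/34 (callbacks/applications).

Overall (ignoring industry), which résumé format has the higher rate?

the skills-based format

Retail: the chronological format 13/70 = 18.6%, the skills-based format 63/210 = 30.0% → the skills-based format
Finance: the chronological format 154/266 = 57.9%, the skills-based format 210/315 = 66.7% → the skills-based format
Media: the chronological format 3/36 = 8.3%, the skills-based format 6/34 = 17.6% → the skills-based format
Overall: the chronological format 170/372 = 45.7%, the skills-based format 279/559 = 49.9% → the skills-based format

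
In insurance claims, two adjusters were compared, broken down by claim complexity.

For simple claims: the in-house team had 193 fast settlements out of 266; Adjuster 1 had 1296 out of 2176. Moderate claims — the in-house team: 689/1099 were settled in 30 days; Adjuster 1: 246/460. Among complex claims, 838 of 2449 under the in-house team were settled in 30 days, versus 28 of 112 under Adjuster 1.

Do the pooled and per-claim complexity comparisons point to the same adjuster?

Simple: the in-house team 193/266 = 72.6%, Adjuster 1 1296/2176 = 59.6% → the in-house team
Moderate: the in-house team 689/1099 = 62.7%, Adjuster 1 246/460 = 53.5% → the in-house team
Complex: the in-house team 838/2449 = 34.2%, Adjuster 1 28/112 = 25.0% → the in-house team
Overall: the in-house team 1720/3814 = 45.1%, Adjuster 1 1570/2748 = 57.1% → Adjuster 1
The in-house team wins each claim group but Adjuster 1 wins overall — the comparison reverses. The in-house team's claims skew toward complex, which has a lower base rate.

No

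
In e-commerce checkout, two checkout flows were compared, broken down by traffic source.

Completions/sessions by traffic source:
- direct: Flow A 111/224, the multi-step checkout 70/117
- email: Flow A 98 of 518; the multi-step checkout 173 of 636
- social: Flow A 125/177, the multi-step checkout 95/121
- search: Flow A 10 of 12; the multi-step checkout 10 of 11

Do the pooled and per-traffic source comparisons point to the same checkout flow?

Yes

Direct: Flow A 111/224 = 49.6%, the multi-step checkout 70/117 = 59.8% → the multi-step checkout
Email: Flow A 98/518 = 18.9%, the multi-step checkout 173/636 = 27.2% → the multi-step checkout
Social: Flow A 125/177 = 70.6%, the multi-step checkout 95/121 = 78.5% → the multi-step checkout
Search: Flow A 10/12 = 83.3%, the multi-step checkout 10/11 = 90.9% → the multi-step checkout
Overall: Flow A 344/931 = 36.9%, the multi-step checkout 348/885 = 39.3% → the multi-step checkout
The multi-step checkout wins overall and in every traffic group — no reversal.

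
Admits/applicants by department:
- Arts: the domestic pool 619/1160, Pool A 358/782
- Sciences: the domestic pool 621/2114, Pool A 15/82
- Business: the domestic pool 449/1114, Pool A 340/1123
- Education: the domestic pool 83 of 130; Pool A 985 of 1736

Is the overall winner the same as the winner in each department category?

Arts: the domestic pool 619/1160 = 53.4%, Pool A 358/782 = 45.8% → the domestic pool
Sciences: the domestic pool 621/2114 = 29.4%, Pool A 15/82 = 18.3% → the domestic pool
Business: the domestic pool 449/1114 = 40.3%, Pool A 340/1123 = 30.3% → the domestic pool
Education: the domestic pool 83/130 = 63.8%, Pool A 985/1736 = 56.7% → the domestic pool
Overall: the domestic pool 1772/4518 = 39.2%, Pool A 1698/3723 = 45.6% → Pool A
The domestic pool wins each department group but Pool A wins overall — the comparison reverses. The domestic pool's applicants skew toward Sciences, which has a lower base rate.

No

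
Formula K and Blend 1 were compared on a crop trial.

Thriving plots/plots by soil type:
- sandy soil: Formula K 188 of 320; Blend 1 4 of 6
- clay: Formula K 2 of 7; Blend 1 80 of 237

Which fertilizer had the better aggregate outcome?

Formula K

Sandy soil: Formula K 188/320 = 58.8%, Blend 1 4/6 = 66.7% → Blend 1
Clay: Formula K 2/7 = 28.6%, Blend 1 80/237 = 33.8% → Blend 1
Overall: Formula K 190/327 = 58.1%, Blend 1 84/243 = 34.6% → Formula K
(Blend 1 wins every soil group but Formula K wins overall — Blend 1's plots skew toward the low-rate clay group.)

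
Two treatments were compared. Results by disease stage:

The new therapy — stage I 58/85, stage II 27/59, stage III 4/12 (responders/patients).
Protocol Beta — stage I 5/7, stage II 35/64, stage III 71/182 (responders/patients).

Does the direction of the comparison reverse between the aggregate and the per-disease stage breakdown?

Stage I: the new therapy 58/85 = 68.2%, Protocol Beta 5/7 = 71.4% → Protocol Beta
Stage II: the new therapy 27/59 = 45.8%, Protocol Beta 35/64 = 54.7% → Protocol Beta
Stage III: the new therapy 4/12 = 33.3%, Protocol Beta 71/182 = 39.0% → Protocol Beta
Overall: the new therapy 89/156 = 57.1%, Protocol Beta 111/253 = 43.9% → the new therapy
Protocol Beta wins each disease group but the new therapy wins overall — the comparison reverses. Protocol Beta's patients skew toward stage III, which has a lower base rate.

Yes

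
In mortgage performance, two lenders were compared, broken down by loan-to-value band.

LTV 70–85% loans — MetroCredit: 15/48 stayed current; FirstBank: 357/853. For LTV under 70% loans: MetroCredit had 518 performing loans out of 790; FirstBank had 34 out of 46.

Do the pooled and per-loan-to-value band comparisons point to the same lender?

LTV 70–85%: MetroCredit 15/48 = 31.2%, FirstBank 357/853 = 41.9% → FirstBank
LTV under 70%: MetroCredit 518/790 = 65.6%, FirstBank 34/46 = 73.9% → FirstBank
Overall: MetroCredit 533/838 = 63.6%, FirstBank 391/899 = 43.5% → MetroCredit
FirstBank wins each loan-to-value group but MetroCredit wins overall — the comparison reverses. FirstBank's loans skew toward LTV 70–85%, which has a lower base rate.

No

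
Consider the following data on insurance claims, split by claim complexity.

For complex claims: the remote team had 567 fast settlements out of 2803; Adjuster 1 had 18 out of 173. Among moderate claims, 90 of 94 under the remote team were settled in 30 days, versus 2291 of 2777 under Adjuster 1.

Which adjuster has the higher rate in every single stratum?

Complex: the remote team 567/2803 = 20.2%, Adjuster 1 18/173 = 10.4% → the remote team
Moderate: the remote team 90/94 = 95.7%, Adjuster 1 2291/2777 = 82.5% → the remote team
The remote team has the higher rate in both groups.

the remote team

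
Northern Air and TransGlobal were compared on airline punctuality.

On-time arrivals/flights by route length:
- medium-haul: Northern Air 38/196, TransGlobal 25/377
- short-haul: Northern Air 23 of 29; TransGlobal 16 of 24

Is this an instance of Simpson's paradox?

Medium-haul: Northern Air 38/196 = 19.4%, TransGlobal 25/377 = 6.6% → Northern Air
Short-haul: Northern Air 23/29 = 79.3%, TransGlobal 16/24 = 66.7% → Northern Air
Overall: Northern Air 61/225 = 27.1%, TransGlobal 41/401 = 10.2% → Northern Air
Northern Air wins overall and in every route group — no reversal.

No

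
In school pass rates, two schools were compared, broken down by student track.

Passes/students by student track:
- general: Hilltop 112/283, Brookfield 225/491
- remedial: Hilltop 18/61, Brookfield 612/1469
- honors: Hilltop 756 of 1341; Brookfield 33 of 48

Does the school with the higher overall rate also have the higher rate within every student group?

No

General: Hilltop 112/283 = 39.6%, Brookfield 225/491 = 45.8% → Brookfield
Remedial: Hilltop 18/61 = 29.5%, Brookfield 612/1469 = 41.7% → Brookfield
Honors: Hilltop 756/1341 = 56.4%, Brookfield 33/48 = 68.8% → Brookfield
Overall: Hilltop 886/1685 = 52.6%, Brookfield 870/2008 = 43.3% → Hilltop
Brookfield wins each student group but Hilltop wins overall — the comparison reverses. Brookfield's students skew toward remedial, which has a lower base rate.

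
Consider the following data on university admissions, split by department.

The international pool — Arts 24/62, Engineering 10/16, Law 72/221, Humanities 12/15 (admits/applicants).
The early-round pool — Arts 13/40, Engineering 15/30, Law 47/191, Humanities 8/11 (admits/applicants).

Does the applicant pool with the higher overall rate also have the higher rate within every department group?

Arts: the international pool 24/62 = 38.7%, the early-round pool 13/40 = 32.5% → the international pool
Engineering: the international pool 10/16 = 62.5%, the early-round pool 15/30 = 50.0% → the international pool
Law: the international pool 72/221 = 32.6%, the early-round pool 47/191 = 24.6% → the international pool
Humanities: the international pool 12/15 = 80.0%, the early-round pool 8/11 = 72.7% → the international pool
Overall: the international pool 118/314 = 37.6%, the early-round pool 83/272 = 30.5% → the international pool
The international pool wins overall and in every department group — no reversal.

Yes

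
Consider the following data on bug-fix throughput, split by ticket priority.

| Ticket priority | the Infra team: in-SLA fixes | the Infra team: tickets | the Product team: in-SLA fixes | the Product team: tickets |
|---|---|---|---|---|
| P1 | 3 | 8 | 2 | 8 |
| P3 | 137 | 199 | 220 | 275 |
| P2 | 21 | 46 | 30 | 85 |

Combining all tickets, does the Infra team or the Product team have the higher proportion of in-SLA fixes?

P1: the Infra team 3/8 = 37.5%, the Product team 2/8 = 25.0% → the Infra team
P3: the Infra team 137/199 = 68.8%, the Product team 220/275 = 80.0% → the Product team
P2: the Infra team 21/46 = 45.7%, the Product team 30/85 = 35.3% → the Infra team
Overall: the Infra team 161/253 = 63.6%, the Product team 252/368 = 68.5% → the Product team
(Neither sweeps every ticket group, but the Product team has the higher pooled rate.)

the Product team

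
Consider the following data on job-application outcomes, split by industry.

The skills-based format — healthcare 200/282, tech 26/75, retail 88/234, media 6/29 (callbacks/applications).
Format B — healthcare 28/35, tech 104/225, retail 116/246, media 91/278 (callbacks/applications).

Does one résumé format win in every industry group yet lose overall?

Yes

Healthcare: the skills-based format 200/282 = 70.9%, Format B 28/35 = 80.0% → Format B
Tech: the skills-based format 26/75 = 34.7%, Format B 104/225 = 46.2% → Format B
Retail: the skills-based format 88/234 = 37.6%, Format B 116/246 = 47.2% → Format B
Media: the skills-based format 6/29 = 20.7%, Format B 91/278 = 32.7% → Format B
Overall: the skills-based format 320/620 = 51.6%, Format B 339/784 = 43.2% → the skills-based format
Format B wins each industry group but the skills-based format wins overall — the comparison reverses. Format B's applications skew toward media, which has a lower base rate.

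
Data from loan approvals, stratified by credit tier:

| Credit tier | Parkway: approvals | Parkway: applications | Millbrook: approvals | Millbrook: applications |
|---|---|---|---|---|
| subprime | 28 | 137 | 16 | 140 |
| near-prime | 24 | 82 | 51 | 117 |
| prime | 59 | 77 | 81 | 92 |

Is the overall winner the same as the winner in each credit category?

Subprime: Parkway 28/137 = 20.4%, Millbrook 16/140 = 11.4% → Parkway
Near-prime: Parkway 24/82 = 29.3%, Millbrook 51/117 = 43.6% → Millbrook
Prime: Parkway 59/77 = 76.6%, Millbrook 81/92 = 88.0% → Millbrook
Overall: Parkway 111/296 = 37.5%, Millbrook 148/349 = 42.4% → Millbrook
Neither sweeps: Parkway wins 1 of 3 groups, Millbrook wins 2. Millbrook wins overall but not every group — no Simpson reversal.

No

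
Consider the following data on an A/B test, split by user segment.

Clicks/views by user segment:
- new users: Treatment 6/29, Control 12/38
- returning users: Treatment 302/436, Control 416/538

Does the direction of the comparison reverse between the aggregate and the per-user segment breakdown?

No

New users: Treatment 6/29 = 20.7%, Control 12/38 = 31.6% → Control
Returning users: Treatment 302/436 = 69.3%, Control 416/538 = 77.3% → Control
Overall: Treatment 308/465 = 66.2%, Control 428/576 = 74.3% → Control
Control wins overall and in every user group — no reversal.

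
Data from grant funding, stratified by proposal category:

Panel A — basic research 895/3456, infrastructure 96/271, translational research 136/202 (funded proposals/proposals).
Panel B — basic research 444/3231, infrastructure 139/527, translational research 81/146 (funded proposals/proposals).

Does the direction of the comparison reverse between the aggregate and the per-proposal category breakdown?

No

Basic research: Panel A 895/3456 = 25.9%, Panel B 444/3231 = 13.7% → Panel A
Infrastructure: Panel A 96/271 = 35.4%, Panel B 139/527 = 26.4% → Panel A
Translational research: Panel A 136/202 = 67.3%, Panel B 81/146 = 55.5% → Panel A
Overall: Panel A 1127/3929 = 28.7%, Panel B 664/3904 = 17.0% → Panel A
Panel A wins overall and in every proposal group — no reversal.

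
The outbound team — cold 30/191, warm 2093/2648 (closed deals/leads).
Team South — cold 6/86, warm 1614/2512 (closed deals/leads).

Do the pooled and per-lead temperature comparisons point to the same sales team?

Yes

Cold: the outbound team 30/191 = 15.7%, Team South 6/86 = 7.0% → the outbound team
Warm: the outbound team 2093/2648 = 79.0%, Team South 1614/2512 = 64.3% → the outbound team
Overall: the outbound team 2123/2839 = 74.8%, Team South 1620/2598 = 62.4% → the outbound team
The outbound team wins overall and in every lead group — no reversal.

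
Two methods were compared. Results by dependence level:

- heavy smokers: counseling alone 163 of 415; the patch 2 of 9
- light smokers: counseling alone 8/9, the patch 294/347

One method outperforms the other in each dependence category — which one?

Heavy smokers: counseling alone 163/415 = 39.3%, the patch 2/9 = 22.2% → counseling alone
Light smokers: counseling alone 8/9 = 88.9%, the patch 294/347 = 84.7% → counseling alone
Counseling alone has the higher rate in both groups.

counseling alone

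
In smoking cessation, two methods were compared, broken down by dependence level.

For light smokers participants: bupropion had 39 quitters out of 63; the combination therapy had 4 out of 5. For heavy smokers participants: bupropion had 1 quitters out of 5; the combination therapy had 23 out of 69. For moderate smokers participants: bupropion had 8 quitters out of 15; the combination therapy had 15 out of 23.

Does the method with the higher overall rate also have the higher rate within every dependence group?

Light smokers: bupropion 39/63 = 61.9%, the combination therapy 4/5 = 80.0% → the combination therapy
Heavy smokers: bupropion 1/5 = 20.0%, the combination therapy 23/69 = 33.3% → the combination therapy
Moderate smokers: bupropion 8/15 = 53.3%, the combination therapy 15/23 = 65.2% → the combination therapy
Overall: bupropion 48/83 = 57.8%, the combination therapy 42/97 = 43.3% → bupropion
The combination therapy wins each dependence group but bupropion wins overall — the comparison reverses. The combination therapy's participants skew toward heavy smokers, which has a lower base rate.

No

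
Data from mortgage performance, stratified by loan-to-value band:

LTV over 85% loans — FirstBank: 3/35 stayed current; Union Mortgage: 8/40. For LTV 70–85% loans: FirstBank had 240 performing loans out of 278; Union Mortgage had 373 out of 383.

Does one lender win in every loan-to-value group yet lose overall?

No

LTV over 85%: FirstBank 3/35 = 8.6%, Union Mortgage 8/40 = 20.0% → Union Mortgage
LTV 70–85%: FirstBank 240/278 = 86.3%, Union Mortgage 373/383 = 97.4% → Union Mortgage
Overall: FirstBank 243/313 = 77.6%, Union Mortgage 381/423 = 90.1% → Union Mortgage
Union Mortgage wins overall and in every loan-to-value group — no reversal.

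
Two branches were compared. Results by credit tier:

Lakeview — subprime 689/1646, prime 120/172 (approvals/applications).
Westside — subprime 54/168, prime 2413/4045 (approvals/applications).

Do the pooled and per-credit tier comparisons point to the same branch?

Subprime: Lakeview 689/1646 = 41.9%, Westside 54/168 = 32.1% → Lakeview
Prime: Lakeview 120/172 = 69.8%, Westside 2413/4045 = 59.7% → Lakeview
Overall: Lakeview 809/1818 = 44.5%, Westside 2467/4213 = 58.6% → Westside
Lakeview wins each credit group but Westside wins overall — the comparison reverses. Lakeview's applications skew toward subprime, which has a lower base rate.

No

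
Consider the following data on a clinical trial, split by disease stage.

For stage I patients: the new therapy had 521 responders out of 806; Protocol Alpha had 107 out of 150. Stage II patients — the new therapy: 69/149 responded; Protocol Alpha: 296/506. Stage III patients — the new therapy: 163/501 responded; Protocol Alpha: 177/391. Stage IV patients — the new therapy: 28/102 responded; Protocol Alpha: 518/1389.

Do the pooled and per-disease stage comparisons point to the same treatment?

No

Stage I: the new therapy 521/806 = 64.6%, Protocol Alpha 107/150 = 71.3% → Protocol Alpha
Stage II: the new therapy 69/149 = 46.3%, Protocol Alpha 296/506 = 58.5% → Protocol Alpha
Stage III: the new therapy 163/501 = 32.5%, Protocol Alpha 177/391 = 45.3% → Protocol Alpha
Stage IV: the new therapy 28/102 = 27.5%, Protocol Alpha 518/1389 = 37.3% → Protocol Alpha
Overall: the new therapy 781/1558 = 50.1%, Protocol Alpha 1098/2436 = 45.1% → the new therapy
Protocol Alpha wins each disease group but the new therapy wins overall — the comparison reverses. Protocol Alpha's patients skew toward stage IV, which has a lower base rate.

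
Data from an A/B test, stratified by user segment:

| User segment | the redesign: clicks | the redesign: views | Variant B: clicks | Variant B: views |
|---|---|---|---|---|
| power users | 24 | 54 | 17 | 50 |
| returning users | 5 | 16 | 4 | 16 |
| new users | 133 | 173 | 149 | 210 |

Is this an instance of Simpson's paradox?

Power users: the redesign 24/54 = 44.4%, Variant B 17/50 = 34.0% → the redesign
Returning users: the redesign 5/16 = 31.2%, Variant B 4/16 = 25.0% → the redesign
New users: the redesign 133/173 = 76.9%, Variant B 149/210 = 71.0% → the redesign
Overall: the redesign 162/243 = 66.7%, Variant B 170/276 = 61.6% → the redesign
The redesign wins overall and in every user group — no reversal.

No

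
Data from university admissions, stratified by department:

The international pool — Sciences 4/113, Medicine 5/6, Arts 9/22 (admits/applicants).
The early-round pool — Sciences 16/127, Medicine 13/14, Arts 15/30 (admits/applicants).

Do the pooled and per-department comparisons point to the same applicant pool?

Sciences: the international pool 4/113 = 3.5%, the early-round pool 16/127 = 12.6% → the early-round pool
Medicine: the international pool 5/6 = 83.3%, the early-round pool 13/14 = 92.9% → the early-round pool
Arts: the international pool 9/22 = 40.9%, the early-round pool 15/30 = 50.0% → the early-round pool
Overall: the international pool 18/141 = 12.8%, the early-round pool 44/171 = 25.7% → the early-round pool
The early-round pool wins overall and in every department group — no reversal.

Yes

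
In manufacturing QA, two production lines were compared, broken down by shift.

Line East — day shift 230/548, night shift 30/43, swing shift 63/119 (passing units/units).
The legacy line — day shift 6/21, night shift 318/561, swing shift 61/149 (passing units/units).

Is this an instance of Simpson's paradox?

Day shift: Line East 230/548 = 42.0%, the legacy line 6/21 = 28.6% → Line East
Night shift: Line East 30/43 = 69.8%, the legacy line 318/561 = 56.7% → Line East
Swing shift: Line East 63/119 = 52.9%, the legacy line 61/149 = 40.9% → Line East
Overall: Line East 323/710 = 45.5%, the legacy line 385/731 = 52.7% → the legacy line
Line East wins each shift group but the legacy line wins overall — the comparison reverses. Line East's units skew toward day shift, which has a lower base rate.

Yes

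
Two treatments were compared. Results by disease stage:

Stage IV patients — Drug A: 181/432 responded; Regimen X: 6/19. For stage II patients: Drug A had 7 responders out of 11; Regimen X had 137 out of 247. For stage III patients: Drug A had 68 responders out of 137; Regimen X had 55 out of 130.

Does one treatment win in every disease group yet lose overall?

Stage IV: Drug A 181/432 = 41.9%, Regimen X 6/19 = 31.6% → Drug A
Stage II: Drug A 7/11 = 63.6%, Regimen X 137/247 = 55.5% → Drug A
Stage III: Drug A 68/137 = 49.6%, Regimen X 55/130 = 42.3% → Drug A
Overall: Drug A 256/580 = 44.1%, Regimen X 198/396 = 50.0% → Regimen X
Drug A wins each disease group but Regimen X wins overall — the comparison reverses. Drug A's patients skew toward stage IV, which has a lower base rate.

Yes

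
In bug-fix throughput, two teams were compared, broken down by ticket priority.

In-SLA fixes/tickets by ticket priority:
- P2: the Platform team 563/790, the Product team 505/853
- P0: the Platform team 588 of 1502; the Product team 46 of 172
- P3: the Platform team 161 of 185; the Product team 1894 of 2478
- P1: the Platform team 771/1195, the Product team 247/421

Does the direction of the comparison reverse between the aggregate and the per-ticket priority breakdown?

P2: the Platform team 563/790 = 71.3%, the Product team 505/853 = 59.2% → the Platform team
P0: the Platform team 588/1502 = 39.1%, the Product team 46/172 = 26.7% → the Platform team
P3: the Platform team 161/185 = 87.0%, the Product team 1894/2478 = 76.4% → the Platform team
P1: the Platform team 771/1195 = 64.5%, the Product team 247/421 = 58.7% → the Platform team
Overall: the Platform team 2083/3672 = 56.7%, the Product team 2692/3924 = 68.6% → the Product team
The Platform team wins each ticket group but the Product team wins overall — the comparison reverses. The Platform team's tickets skew toward P0, which has a lower base rate.

Yes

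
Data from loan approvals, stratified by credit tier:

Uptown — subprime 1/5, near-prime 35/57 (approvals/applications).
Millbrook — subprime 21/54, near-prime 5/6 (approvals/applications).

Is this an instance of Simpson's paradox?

Subprime: Uptown 1/5 = 20.0%, Millbrook 21/54 = 38.9% → Millbrook
Near-prime: Uptown 35/57 = 61.4%, Millbrook 5/6 = 83.3% → Millbrook
Overall: Uptown 36/62 = 58.1%, Millbrook 26/60 = 43.3% → Uptown
Millbrook wins each credit group but Uptown wins overall — the comparison reverses. Millbrook's applications skew toward subprime, which has a lower base rate.

Yes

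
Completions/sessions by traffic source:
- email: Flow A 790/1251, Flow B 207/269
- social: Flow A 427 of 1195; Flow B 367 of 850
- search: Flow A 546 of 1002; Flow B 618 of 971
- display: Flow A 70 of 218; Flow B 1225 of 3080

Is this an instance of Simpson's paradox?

Email: Flow A 790/1251 = 63.1%, Flow B 207/269 = 77.0% → Flow B
Social: Flow A 427/1195 = 35.7%, Flow B 367/850 = 43.2% → Flow B
Search: Flow A 546/1002 = 54.5%, Flow B 618/971 = 63.6% → Flow B
Display: Flow A 70/218 = 32.1%, Flow B 1225/3080 = 39.8% → Flow B
Overall: Flow A 1833/3666 = 50.0%, Flow B 2417/5170 = 46.8% → Flow A
Flow B wins each traffic group but Flow A wins overall — the comparison reverses. Flow B's sessions skew toward display, which has a lower base rate.

Yes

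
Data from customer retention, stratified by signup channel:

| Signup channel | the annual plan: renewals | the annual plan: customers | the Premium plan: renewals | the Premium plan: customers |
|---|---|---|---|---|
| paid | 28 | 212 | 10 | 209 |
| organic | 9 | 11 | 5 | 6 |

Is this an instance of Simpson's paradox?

No

Paid: the annual plan 28/212 = 13.2%, the Premium plan 10/209 = 4.8% → the annual plan
Organic: the annual plan 9/11 = 81.8%, the Premium plan 5/6 = 83.3% → the Premium plan
Overall: the annual plan 37/223 = 16.6%, the Premium plan 15/215 = 7.0% → the annual plan
Neither sweeps: the annual plan wins 1 of 2 groups, the Premium plan wins 1. The annual plan wins overall but not every group — no Simpson reversal.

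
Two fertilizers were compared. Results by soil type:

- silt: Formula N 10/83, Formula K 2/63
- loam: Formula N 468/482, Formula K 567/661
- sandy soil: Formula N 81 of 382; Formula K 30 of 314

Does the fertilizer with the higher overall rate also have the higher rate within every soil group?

Silt: Formula N 10/83 = 12.0%, Formula K 2/63 = 3.2% → Formula N
Loam: Formula N 468/482 = 97.1%, Formula K 567/661 = 85.8% → Formula N
Sandy soil: Formula N 81/382 = 21.2%, Formula K 30/314 = 9.6% → Formula N
Overall: Formula N 559/947 = 59.0%, Formula K 599/1038 = 57.7% → Formula N
Formula N wins overall and in every soil group — no reversal.

Yes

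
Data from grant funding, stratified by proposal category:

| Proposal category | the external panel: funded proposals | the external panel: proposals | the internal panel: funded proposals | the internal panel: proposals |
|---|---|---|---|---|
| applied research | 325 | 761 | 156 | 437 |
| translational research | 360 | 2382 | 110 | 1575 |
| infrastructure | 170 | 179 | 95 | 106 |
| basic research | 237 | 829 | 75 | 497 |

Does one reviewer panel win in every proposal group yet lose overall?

Applied research: the external panel 325/761 = 42.7%, the internal panel 156/437 = 35.7% → the external panel
Translational research: the external panel 360/2382 = 15.1%, the internal panel 110/1575 = 7.0% → the external panel
Infrastructure: the external panel 170/179 = 95.0%, the internal panel 95/106 = 89.6% → the external panel
Basic research: the external panel 237/829 = 28.6%, the internal panel 75/497 = 15.1% → the external panel
Overall: the external panel 1092/4151 = 26.3%, the internal panel 436/2615 = 16.7% → the external panel
The external panel wins overall and in every proposal group — no reversal.

No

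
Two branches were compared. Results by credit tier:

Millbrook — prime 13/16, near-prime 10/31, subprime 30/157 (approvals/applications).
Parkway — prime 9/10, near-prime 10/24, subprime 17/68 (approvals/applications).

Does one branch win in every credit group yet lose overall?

Prime: Millbrook 13/16 = 81.2%, Parkway 9/10 = 90.0% → Parkway
Near-prime: Millbrook 10/31 = 32.3%, Parkway 10/24 = 41.7% → Parkway
Subprime: Millbrook 30/157 = 19.1%, Parkway 17/68 = 25.0% → Parkway
Overall: Millbrook 53/204 = 26.0%, Parkway 36/102 = 35.3% → Parkway
Parkway wins overall and in every credit group — no reversal.

No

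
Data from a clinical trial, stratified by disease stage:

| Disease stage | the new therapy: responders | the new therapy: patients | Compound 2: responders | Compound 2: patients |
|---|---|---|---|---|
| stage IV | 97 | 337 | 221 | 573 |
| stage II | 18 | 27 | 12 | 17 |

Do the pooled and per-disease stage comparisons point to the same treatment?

Yes

Stage IV: the new therapy 97/337 = 28.8%, Compound 2 221/573 = 38.6% → Compound 2
Stage II: the new therapy 18/27 = 66.7%, Compound 2 12/17 = 70.6% → Compound 2
Overall: the new therapy 115/364 = 31.6%, Compound 2 233/590 = 39.5% → Compound 2
Compound 2 wins overall and in every disease group — no reversal.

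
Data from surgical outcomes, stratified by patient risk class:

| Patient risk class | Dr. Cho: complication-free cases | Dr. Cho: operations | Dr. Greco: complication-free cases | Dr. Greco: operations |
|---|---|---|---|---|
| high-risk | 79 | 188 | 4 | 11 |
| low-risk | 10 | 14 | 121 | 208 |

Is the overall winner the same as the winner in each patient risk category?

High-risk: Dr. Cho 79/188 = 42.0%, Dr. Greco 4/11 = 36.4% → Dr. Cho
Low-risk: Dr. Cho 10/14 = 71.4%, Dr. Greco 121/208 = 58.2% → Dr. Cho
Overall: Dr. Cho 89/202 = 44.1%, Dr. Greco 125/219 = 57.1% → Dr. Greco
Dr. Cho wins each patient risk group but Dr. Greco wins overall — the comparison reverses. Dr. Cho's operations skew toward high-risk, which has a lower base rate.

No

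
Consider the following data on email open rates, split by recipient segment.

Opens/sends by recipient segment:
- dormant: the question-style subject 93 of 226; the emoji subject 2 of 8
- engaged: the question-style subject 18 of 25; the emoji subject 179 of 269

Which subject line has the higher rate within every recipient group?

Dormant: the question-style subject 93/226 = 41.2%, the emoji subject 2/8 = 25.0% → the question-style subject
Engaged: the question-style subject 18/25 = 72.0%, the emoji subject 179/269 = 66.5% → the question-style subject
The question-style subject has the higher rate in both groups.

the question-style subject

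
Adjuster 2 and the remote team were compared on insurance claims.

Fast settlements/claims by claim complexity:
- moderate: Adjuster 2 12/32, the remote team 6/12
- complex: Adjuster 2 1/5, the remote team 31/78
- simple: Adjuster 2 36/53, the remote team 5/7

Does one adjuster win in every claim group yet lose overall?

Moderate: Adjuster 2 12/32 = 37.5%, the remote team 6/12 = 50.0% → the remote team
Complex: Adjuster 2 1/5 = 20.0%, the remote team 31/78 = 39.7% → the remote team
Simple: Adjuster 2 36/53 = 67.9%, the remote team 5/7 = 71.4% → the remote team
Overall: Adjuster 2 49/90 = 54.4%, the remote team 42/97 = 43.3% → Adjuster 2
The remote team wins each claim group but Adjuster 2 wins overall — the comparison reverses. The remote team's claims skew toward complex, which has a lower base rate.

Yes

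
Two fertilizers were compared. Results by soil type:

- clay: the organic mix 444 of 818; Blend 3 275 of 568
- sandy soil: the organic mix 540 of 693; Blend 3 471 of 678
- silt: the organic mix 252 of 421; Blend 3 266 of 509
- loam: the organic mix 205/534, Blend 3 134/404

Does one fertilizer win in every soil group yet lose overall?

No

Clay: the organic mix 444/818 = 54.3%, Blend 3 275/568 = 48.4% → the organic mix
Sandy soil: the organic mix 540/693 = 77.9%, Blend 3 471/678 = 69.5% → the organic mix
Silt: the organic mix 252/421 = 59.9%, Blend 3 266/509 = 52.3% → the organic mix
Loam: the organic mix 205/534 = 38.4%, Blend 3 134/404 = 33.2% → the organic mix
Overall: the organic mix 1441/2466 = 58.4%, Blend 3 1146/2159 = 53.1% → the organic mix
The organic mix wins overall and in every soil group — no reversal.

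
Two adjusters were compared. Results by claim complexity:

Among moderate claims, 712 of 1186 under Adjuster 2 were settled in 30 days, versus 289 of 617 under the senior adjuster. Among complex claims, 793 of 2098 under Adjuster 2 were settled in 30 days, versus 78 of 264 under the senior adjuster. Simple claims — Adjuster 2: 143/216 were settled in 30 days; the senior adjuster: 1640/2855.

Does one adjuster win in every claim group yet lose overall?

Moderate: Adjuster 2 712/1186 = 60.0%, the senior adjuster 289/617 = 46.8% → Adjuster 2
Complex: Adjuster 2 793/2098 = 37.8%, the senior adjuster 78/264 = 29.5% → Adjuster 2
Simple: Adjuster 2 143/216 = 66.2%, the senior adjuster 1640/2855 = 57.4% → Adjuster 2
Overall: Adjuster 2 1648/3500 = 47.1%, the senior adjuster 2007/3736 = 53.7% → the senior adjuster
Adjuster 2 wins each claim group but the senior adjuster wins overall — the comparison reverses. Adjuster 2's claims skew toward complex, which has a lower base rate.

Yes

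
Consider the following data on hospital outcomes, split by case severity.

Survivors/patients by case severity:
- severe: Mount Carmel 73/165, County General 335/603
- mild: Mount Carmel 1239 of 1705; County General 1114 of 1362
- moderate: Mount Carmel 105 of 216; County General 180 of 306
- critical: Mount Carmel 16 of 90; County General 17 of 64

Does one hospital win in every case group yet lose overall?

Severe: Mount Carmel 73/165 = 44.2%, County General 335/603 = 55.6% → County General
Mild: Mount Carmel 1239/1705 = 72.7%, County General 1114/1362 = 81.8% → County General
Moderate: Mount Carmel 105/216 = 48.6%, County General 180/306 = 58.8% → County General
Critical: Mount Carmel 16/90 = 17.8%, County General 17/64 = 26.6% → County General
Overall: Mount Carmel 1433/2176 = 65.9%, County General 1646/2335 = 70.5% → County General
County General wins overall and in every case group — no reversal.

No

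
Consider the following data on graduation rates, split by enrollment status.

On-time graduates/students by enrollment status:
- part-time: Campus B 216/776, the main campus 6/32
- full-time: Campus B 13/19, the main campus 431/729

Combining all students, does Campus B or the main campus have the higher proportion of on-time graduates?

the main campus

Part-time: Campus B 216/776 = 27.8%, the main campus 6/32 = 18.8% → Campus B
Full-time: Campus B 13/19 = 68.4%, the main campus 431/729 = 59.1% → Campus B
Overall: Campus B 229/795 = 28.8%, the main campus 437/761 = 57.4% → the main campus
(Campus B wins every enrollment group but the main campus wins overall — Campus B's students skew toward the low-rate part-time group.)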